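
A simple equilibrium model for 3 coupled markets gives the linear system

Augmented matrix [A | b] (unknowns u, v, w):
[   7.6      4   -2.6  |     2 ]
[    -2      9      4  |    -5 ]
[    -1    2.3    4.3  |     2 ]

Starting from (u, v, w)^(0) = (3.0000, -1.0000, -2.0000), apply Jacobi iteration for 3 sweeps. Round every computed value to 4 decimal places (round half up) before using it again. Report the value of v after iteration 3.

-0.4648

Iteration 1:
  u = (2 - (4)·-1.0000 - (-2.6)·-2.0000) / (7.6) = 0.1053
  v = (-5 - (-2)·3.0000 - (4)·-2.0000) / (9) = 1.0000
  w = (2 - (-1)·3.0000 - (2.3)·-1.0000) / (4.3) = 1.6977
Iteration 2:
  u = (2 - (4)·1.0000 - (-2.6)·1.6977) / (7.6) = 0.3176
  v = (-5 - (-2)·0.1053 - (4)·1.6977) / (9) = -1.2867
  w = (2 - (-1)·0.1053 - (2.3)·1.0000) / (4.3) = -0.0453
Iteration 3:
  u = (2 - (4)·-1.2867 - (-2.6)·-0.0453) / (7.6) = 0.9249
  v = (-5 - (-2)·0.3176 - (4)·-0.0453) / (9) = -0.4648
  w = (2 - (-1)·0.3176 - (2.3)·-1.2867) / (4.3) = 1.2272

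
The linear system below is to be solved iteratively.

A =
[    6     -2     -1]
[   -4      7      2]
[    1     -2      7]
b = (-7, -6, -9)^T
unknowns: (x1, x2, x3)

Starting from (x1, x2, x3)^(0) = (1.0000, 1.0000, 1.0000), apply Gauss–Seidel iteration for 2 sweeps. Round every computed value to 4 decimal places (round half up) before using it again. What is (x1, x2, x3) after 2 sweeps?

Iteration 1:
  x1 = (-7 - (-2)·1.0000 - (-1)·1.0000) / (6) = -0.6667
  x2 = (-6 - (-4)·-0.6667 - (2)·1.0000) / (7) = -1.5238
  x3 = (-9 - (1)·-0.6667 - (-2)·-1.5238) / (7) = -1.6258
Iteration 2:
  x1 = (-7 - (-2)·-1.5238 - (-1)·-1.6258) / (6) = -1.9456
  x2 = (-6 - (-4)·-1.9456 - (2)·-1.6258) / (7) = -1.5044
  x3 = (-9 - (1)·-1.9456 - (-2)·-1.5044) / (7) = -1.4376

(-1.9456, -1.5044, -1.4376)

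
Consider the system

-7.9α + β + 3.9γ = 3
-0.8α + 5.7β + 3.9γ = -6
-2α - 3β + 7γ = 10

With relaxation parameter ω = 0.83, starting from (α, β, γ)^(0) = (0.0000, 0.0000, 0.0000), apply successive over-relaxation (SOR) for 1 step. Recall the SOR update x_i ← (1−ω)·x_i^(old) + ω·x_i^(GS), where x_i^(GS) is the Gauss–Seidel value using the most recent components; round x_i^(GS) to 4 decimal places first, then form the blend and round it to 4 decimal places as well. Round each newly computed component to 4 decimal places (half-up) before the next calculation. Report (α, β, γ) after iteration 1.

(-0.3152, -0.9104, 0.7871)

Iteration 1:
  α: GS value = (3 - (1)·0.0000 - (3.9)·0.0000) / (-7.9) = -0.3797;  α ← (1−ω)·0.0000 + ω·-0.3797 = -0.3152
  β: GS value = (-6 - (-0.8)·-0.3152 - (3.9)·0.0000) / (5.7) = -1.0969;  β ← (1−ω)·0.0000 + ω·-1.0969 = -0.9104
  γ: GS value = (10 - (-2)·-0.3152 - (-3)·-0.9104) / (7) = 0.9483;  γ ← (1−ω)·0.0000 + ω·0.9483 = 0.7871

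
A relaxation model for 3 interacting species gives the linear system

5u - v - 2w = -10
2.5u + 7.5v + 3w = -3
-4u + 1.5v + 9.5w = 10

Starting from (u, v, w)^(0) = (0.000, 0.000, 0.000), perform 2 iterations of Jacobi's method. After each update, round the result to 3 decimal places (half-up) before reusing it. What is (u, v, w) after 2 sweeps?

Iteration 1:
  u = (-10 - (-1)·0.000 - (-2)·0.000) / (5) = -2.000
  v = (-3 - (2.5)·0.000 - (3)·0.000) / (7.5) = -0.400
  w = (10 - (-4)·0.000 - (1.5)·0.000) / (9.5) = 1.053
Iteration 2:
  u = (-10 - (-1)·-0.400 - (-2)·1.053) / (5) = -1.659
  v = (-3 - (2.5)·-2.000 - (3)·1.053) / (7.5) = -0.155
  w = (10 - (-4)·-2.000 - (1.5)·-0.400) / (9.5) = 0.274

(-1.659, -0.155, 0.274)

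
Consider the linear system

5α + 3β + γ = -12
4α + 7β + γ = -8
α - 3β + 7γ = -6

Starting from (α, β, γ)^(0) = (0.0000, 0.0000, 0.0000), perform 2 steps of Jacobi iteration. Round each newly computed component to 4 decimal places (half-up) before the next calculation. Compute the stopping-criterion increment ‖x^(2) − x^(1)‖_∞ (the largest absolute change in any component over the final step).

1.4939

Iteration 1:
  α = (-12 - (3)·0.0000 - (1)·0.0000) / (5) = -2.4000
  β = (-8 - (4)·0.0000 - (1)·0.0000) / (7) = -1.1429
  γ = (-6 - (1)·0.0000 - (-3)·0.0000) / (7) = -0.8571
Iteration 2:
  α = (-12 - (3)·-1.1429 - (1)·-0.8571) / (5) = -1.5428
  β = (-8 - (4)·-2.4000 - (1)·-0.8571) / (7) = 0.3510
  γ = (-6 - (1)·-2.4000 - (-3)·-1.1429) / (7) = -1.0041
Change: (0.8572, 1.4939, -0.1470) → max |·| = 1.4939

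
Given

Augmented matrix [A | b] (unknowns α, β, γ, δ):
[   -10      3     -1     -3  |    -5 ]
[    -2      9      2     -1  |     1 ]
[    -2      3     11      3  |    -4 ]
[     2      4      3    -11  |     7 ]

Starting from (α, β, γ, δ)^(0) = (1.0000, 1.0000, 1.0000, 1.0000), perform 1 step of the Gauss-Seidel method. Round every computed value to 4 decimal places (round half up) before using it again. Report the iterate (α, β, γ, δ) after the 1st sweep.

(0.4000, 0.0889, -0.5879, -0.6916)

Iteration 1:
  α = (-5 - (3)·1.0000 - (-1)·1.0000 - (-3)·1.0000) / (-10) = 0.4000
  β = (1 - (-2)·0.4000 - (2)·1.0000 - (-1)·1.0000) / (9) = 0.0889
  γ = (-4 - (-2)·0.4000 - (3)·0.0889 - (3)·1.0000) / (11) = -0.5879
  δ = (7 - (2)·0.4000 - (4)·0.0889 - (3)·-0.5879) / (-11) = -0.6916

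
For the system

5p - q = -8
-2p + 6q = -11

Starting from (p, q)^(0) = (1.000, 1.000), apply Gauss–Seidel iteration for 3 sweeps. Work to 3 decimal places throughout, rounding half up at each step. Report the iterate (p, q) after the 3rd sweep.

Iteration 1:
  p = (-8 - (-1)·1.000) / (5) = -1.400
  q = (-11 - (-2)·-1.400) / (6) = -2.300
Iteration 2:
  p = (-8 - (-1)·-2.300) / (5) = -2.060
  q = (-11 - (-2)·-2.060) / (6) = -2.520
Iteration 3:
  p = (-8 - (-1)·-2.520) / (5) = -2.104
  q = (-11 - (-2)·-2.104) / (6) = -2.535

(-2.104, -2.535)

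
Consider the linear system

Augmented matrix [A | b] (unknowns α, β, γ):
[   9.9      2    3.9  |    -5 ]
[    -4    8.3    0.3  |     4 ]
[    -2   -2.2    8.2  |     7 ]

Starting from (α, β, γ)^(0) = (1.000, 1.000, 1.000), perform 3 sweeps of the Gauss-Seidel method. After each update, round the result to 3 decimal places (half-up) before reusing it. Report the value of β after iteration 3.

0.066

Iteration 1:
  α = (-5 - (2)·1.000 - (3.9)·1.000) / (9.9) = -1.101
  β = (4 - (-4)·-1.101 - (0.3)·1.000) / (8.3) = -0.085
  γ = (7 - (-2)·-1.101 - (-2.2)·-0.085) / (8.2) = 0.562
Iteration 2:
  α = (-5 - (2)·-0.085 - (3.9)·0.562) / (9.9) = -0.709
  β = (4 - (-4)·-0.709 - (0.3)·0.562) / (8.3) = 0.120
  γ = (7 - (-2)·-0.709 - (-2.2)·0.120) / (8.2) = 0.713
Iteration 3:
  α = (-5 - (2)·0.120 - (3.9)·0.713) / (9.9) = -0.810
  β = (4 - (-4)·-0.810 - (0.3)·0.713) / (8.3) = 0.066
  γ = (7 - (-2)·-0.810 - (-2.2)·0.066) / (8.2) = 0.674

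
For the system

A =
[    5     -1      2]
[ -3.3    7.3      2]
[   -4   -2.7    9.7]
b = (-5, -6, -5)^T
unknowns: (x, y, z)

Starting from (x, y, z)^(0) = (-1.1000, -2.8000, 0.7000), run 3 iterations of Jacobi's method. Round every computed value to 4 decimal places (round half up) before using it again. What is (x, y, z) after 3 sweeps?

(-0.5570, -0.6301, -1.0910)

Iteration 1:
  x = (-5 - (-1)·-2.8000 - (2)·0.7000) / (5) = -1.8400
  y = (-6 - (-3.3)·-1.1000 - (2)·0.7000) / (7.3) = -1.5110
  z = (-5 - (-4)·-1.1000 - (-2.7)·-2.8000) / (9.7) = -1.7485
Iteration 2:
  x = (-5 - (-1)·-1.5110 - (2)·-1.7485) / (5) = -0.6028
  y = (-6 - (-3.3)·-1.8400 - (2)·-1.7485) / (7.3) = -1.1747
  z = (-5 - (-4)·-1.8400 - (-2.7)·-1.5110) / (9.7) = -1.6948
Iteration 3:
  x = (-5 - (-1)·-1.1747 - (2)·-1.6948) / (5) = -0.5570
  y = (-6 - (-3.3)·-0.6028 - (2)·-1.6948) / (7.3) = -0.6301
  z = (-5 - (-4)·-0.6028 - (-2.7)·-1.1747) / (9.7) = -1.0910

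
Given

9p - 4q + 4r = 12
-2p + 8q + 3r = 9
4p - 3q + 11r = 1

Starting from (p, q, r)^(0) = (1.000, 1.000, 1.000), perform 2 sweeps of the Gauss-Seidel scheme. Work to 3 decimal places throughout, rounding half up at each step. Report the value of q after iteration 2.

Iteration 1:
  p = (12 - (-4)·1.000 - (4)·1.000) / (9) = 1.333
  q = (9 - (-2)·1.333 - (3)·1.000) / (8) = 1.083
  r = (1 - (4)·1.333 - (-3)·1.083) / (11) = -0.098
Iteration 2:
  p = (12 - (-4)·1.083 - (4)·-0.098) / (9) = 1.858
  q = (9 - (-2)·1.858 - (3)·-0.098) / (8) = 1.626
  r = (1 - (4)·1.858 - (-3)·1.626) / (11) = -0.141

1.626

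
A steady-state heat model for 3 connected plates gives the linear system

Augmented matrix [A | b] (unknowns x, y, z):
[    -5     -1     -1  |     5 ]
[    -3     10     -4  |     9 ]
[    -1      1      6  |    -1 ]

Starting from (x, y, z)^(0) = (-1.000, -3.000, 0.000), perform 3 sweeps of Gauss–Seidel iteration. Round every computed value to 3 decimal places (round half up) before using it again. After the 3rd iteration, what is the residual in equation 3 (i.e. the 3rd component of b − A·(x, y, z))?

Iteration 1:
  x = (5 - (-1)·-3.000 - (-1)·0.000) / (-5) = -0.400
  y = (9 - (-3)·-0.400 - (-4)·0.000) / (10) = 0.780
  z = (-1 - (-1)·-0.400 - (1)·0.780) / (6) = -0.363
Iteration 2:
  x = (5 - (-1)·0.780 - (-1)·-0.363) / (-5) = -1.083
  y = (9 - (-3)·-1.083 - (-4)·-0.363) / (10) = 0.430
  z = (-1 - (-1)·-1.083 - (1)·0.430) / (6) = -0.419
Iteration 3:
  x = (5 - (-1)·0.430 - (-1)·-0.419) / (-5) = -1.002
  y = (9 - (-3)·-1.002 - (-4)·-0.419) / (10) = 0.432
  z = (-1 - (-1)·-1.002 - (1)·0.432) / (6) = -0.406
Residual b − A·x = (0.016, 0.050, 0.002)

0.002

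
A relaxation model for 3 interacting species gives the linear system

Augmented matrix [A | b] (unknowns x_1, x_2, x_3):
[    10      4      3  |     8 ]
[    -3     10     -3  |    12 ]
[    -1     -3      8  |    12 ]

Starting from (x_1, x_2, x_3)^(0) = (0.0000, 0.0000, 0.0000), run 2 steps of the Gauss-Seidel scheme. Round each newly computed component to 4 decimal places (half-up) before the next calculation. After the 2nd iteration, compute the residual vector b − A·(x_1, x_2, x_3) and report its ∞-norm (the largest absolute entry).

Iteration 1:
  x_1 = (8 - (4)·0.0000 - (3)·0.0000) / (10) = 0.8000
  x_2 = (12 - (-3)·0.8000 - (-3)·0.0000) / (10) = 1.4400
  x_3 = (12 - (-1)·0.8000 - (-3)·1.4400) / (8) = 2.1400
Iteration 2:
  x_1 = (8 - (4)·1.4400 - (3)·2.1400) / (10) = -0.4180
  x_2 = (12 - (-3)·-0.4180 - (-3)·2.1400) / (10) = 1.7166
  x_3 = (12 - (-1)·-0.4180 - (-3)·1.7166) / (8) = 2.0915
Residual b − A·x = (-0.9609, -0.1455, -0.0002); ∞-norm = 0.9609

0.9609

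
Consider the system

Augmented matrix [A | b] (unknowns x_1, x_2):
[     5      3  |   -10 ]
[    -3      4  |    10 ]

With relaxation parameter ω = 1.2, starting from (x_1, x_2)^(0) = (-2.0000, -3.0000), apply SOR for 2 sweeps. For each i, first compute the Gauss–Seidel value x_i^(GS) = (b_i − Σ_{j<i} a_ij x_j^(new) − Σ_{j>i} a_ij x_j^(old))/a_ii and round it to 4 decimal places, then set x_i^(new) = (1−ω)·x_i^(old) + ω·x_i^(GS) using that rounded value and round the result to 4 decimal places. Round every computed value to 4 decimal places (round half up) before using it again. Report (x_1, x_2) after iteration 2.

(-5.1277, -2.3638)

Iteration 1:
  x_1: GS value = (-10 - (3)·-3.0000) / (5) = -0.2000;  x_1 ← (1−ω)·-2.0000 + ω·-0.2000 = 0.1600
  x_2: GS value = (10 - (-3)·0.1600) / (4) = 2.6200;  x_2 ← (1−ω)·-3.0000 + ω·2.6200 = 3.7440
Iteration 2:
  x_1: GS value = (-10 - (3)·3.7440) / (5) = -4.2464;  x_1 ← (1−ω)·0.1600 + ω·-4.2464 = -5.1277
  x_2: GS value = (10 - (-3)·-5.1277) / (4) = -1.3458;  x_2 ← (1−ω)·3.7440 + ω·-1.3458 = -2.3638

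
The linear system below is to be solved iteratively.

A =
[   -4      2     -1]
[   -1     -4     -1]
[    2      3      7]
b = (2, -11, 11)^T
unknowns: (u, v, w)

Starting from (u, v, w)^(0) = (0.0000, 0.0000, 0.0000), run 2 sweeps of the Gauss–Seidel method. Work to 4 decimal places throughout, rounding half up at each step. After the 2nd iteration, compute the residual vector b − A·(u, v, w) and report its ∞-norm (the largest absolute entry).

0.7162

Iteration 1:
  u = (2 - (2)·0.0000 - (-1)·0.0000) / (-4) = -0.5000
  v = (-11 - (-1)·-0.5000 - (-1)·0.0000) / (-4) = 2.8750
  w = (11 - (2)·-0.5000 - (3)·2.8750) / (7) = 0.4821
Iteration 2:
  u = (2 - (2)·2.8750 - (-1)·0.4821) / (-4) = 0.8170
  v = (-11 - (-1)·0.8170 - (-1)·0.4821) / (-4) = 2.4252
  w = (11 - (2)·0.8170 - (3)·2.4252) / (7) = 0.2986
Residual b − A·x = (0.7162, -0.1836, 0.0002); ∞-norm = 0.7162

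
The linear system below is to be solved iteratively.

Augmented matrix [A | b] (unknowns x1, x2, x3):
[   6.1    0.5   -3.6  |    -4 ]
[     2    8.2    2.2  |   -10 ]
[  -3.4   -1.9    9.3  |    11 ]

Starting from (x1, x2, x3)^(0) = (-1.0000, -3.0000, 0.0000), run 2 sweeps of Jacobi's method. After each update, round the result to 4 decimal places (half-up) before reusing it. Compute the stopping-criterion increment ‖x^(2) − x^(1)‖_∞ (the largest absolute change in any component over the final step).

0.6294

Iteration 1:
  x1 = (-4 - (0.5)·-3.0000 - (-3.6)·0.0000) / (6.1) = -0.4098
  x2 = (-10 - (2)·-1.0000 - (2.2)·0.0000) / (8.2) = -0.9756
  x3 = (11 - (-3.4)·-1.0000 - (-1.9)·-3.0000) / (9.3) = 0.2043
Iteration 2:
  x1 = (-4 - (0.5)·-0.9756 - (-3.6)·0.2043) / (6.1) = -0.4552
  x2 = (-10 - (2)·-0.4098 - (2.2)·0.2043) / (8.2) = -1.1744
  x3 = (11 - (-3.4)·-0.4098 - (-1.9)·-0.9756) / (9.3) = 0.8337
Change: (-0.0454, -0.1988, 0.6294) → max |·| = 0.6294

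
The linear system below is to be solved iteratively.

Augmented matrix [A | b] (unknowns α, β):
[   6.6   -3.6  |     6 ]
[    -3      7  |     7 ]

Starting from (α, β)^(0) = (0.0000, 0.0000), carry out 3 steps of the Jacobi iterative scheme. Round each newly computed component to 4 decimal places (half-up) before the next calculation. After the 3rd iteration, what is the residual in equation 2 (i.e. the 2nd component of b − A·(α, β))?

Iteration 1:
  α = (6 - (-3.6)·0.0000) / (6.6) = 0.9091
  β = (7 - (-3)·0.0000) / (7) = 1.0000
Iteration 2:
  α = (6 - (-3.6)·1.0000) / (6.6) = 1.4545
  β = (7 - (-3)·0.9091) / (7) = 1.3896
Iteration 3:
  α = (6 - (-3.6)·1.3896) / (6.6) = 1.6671
  β = (7 - (-3)·1.4545) / (7) = 1.6234
Residual b − A·x = (0.8414, 0.6375)

0.6375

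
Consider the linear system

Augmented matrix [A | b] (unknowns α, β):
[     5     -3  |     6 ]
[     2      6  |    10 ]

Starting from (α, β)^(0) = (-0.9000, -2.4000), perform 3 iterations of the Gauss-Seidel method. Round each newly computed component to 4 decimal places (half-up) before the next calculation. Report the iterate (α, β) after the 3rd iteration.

Iteration 1:
  α = (6 - (-3)·-2.4000) / (5) = -0.2400
  β = (10 - (2)·-0.2400) / (6) = 1.7467
Iteration 2:
  α = (6 - (-3)·1.7467) / (5) = 2.2480
  β = (10 - (2)·2.2480) / (6) = 0.9173
Iteration 3:
  α = (6 - (-3)·0.9173) / (5) = 1.7504
  β = (10 - (2)·1.7504) / (6) = 1.0832

(1.7504, 1.0832)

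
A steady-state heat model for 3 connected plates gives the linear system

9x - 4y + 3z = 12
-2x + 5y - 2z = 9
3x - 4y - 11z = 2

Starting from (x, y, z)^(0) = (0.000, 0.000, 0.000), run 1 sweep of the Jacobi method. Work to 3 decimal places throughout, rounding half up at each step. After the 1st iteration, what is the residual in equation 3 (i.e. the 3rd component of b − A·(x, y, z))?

Iteration 1:
  x = (12 - (-4)·0.000 - (3)·0.000) / (9) = 1.333
  y = (9 - (-2)·0.000 - (-2)·0.000) / (5) = 1.800
  z = (2 - (3)·0.000 - (-4)·0.000) / (-11) = -0.182
Residual b − A·x = (7.749, 2.302, 3.199)

3.199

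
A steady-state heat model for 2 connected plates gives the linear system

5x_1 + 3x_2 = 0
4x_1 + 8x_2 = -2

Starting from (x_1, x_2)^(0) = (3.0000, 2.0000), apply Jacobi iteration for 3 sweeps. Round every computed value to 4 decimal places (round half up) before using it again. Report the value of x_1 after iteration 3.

-0.2100

Iteration 1:
  x_1 = (0 - (3)·2.0000) / (5) = -1.2000
  x_2 = (-2 - (4)·3.0000) / (8) = -1.7500
Iteration 2:
  x_1 = (0 - (3)·-1.7500) / (5) = 1.0500
  x_2 = (-2 - (4)·-1.2000) / (8) = 0.3500
Iteration 3:
  x_1 = (0 - (3)·0.3500) / (5) = -0.2100
  x_2 = (-2 - (4)·1.0500) / (8) = -0.7750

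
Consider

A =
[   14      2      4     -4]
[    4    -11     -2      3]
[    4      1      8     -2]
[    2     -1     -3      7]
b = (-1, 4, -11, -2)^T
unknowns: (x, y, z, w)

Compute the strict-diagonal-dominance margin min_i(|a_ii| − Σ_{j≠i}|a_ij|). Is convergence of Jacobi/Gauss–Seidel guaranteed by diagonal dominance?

row 1: |14| − (2+4+4) = 4
row 2: |-11| − (4+2+3) = 2
row 3: |8| − (4+1+2) = 1
row 4: |7| − (2+1+3) = 1
minimum over rows = 1 → strictly diagonally dominant (convergence guaranteed)

1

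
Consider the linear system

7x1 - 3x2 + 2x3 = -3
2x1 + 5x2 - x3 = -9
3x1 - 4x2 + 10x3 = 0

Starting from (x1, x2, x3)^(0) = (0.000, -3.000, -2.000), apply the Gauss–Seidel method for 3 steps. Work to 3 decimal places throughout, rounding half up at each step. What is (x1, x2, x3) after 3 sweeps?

Iteration 1:
  x1 = (-3 - (-3)·-3.000 - (2)·-2.000) / (7) = -1.143
  x2 = (-9 - (2)·-1.143 - (-1)·-2.000) / (5) = -1.743
  x3 = (0 - (3)·-1.143 - (-4)·-1.743) / (10) = -0.354
Iteration 2:
  x1 = (-3 - (-3)·-1.743 - (2)·-0.354) / (7) = -1.074
  x2 = (-9 - (2)·-1.074 - (-1)·-0.354) / (5) = -1.441
  x3 = (0 - (3)·-1.074 - (-4)·-1.441) / (10) = -0.254
Iteration 3:
  x1 = (-3 - (-3)·-1.441 - (2)·-0.254) / (7) = -0.974
  x2 = (-9 - (2)·-0.974 - (-1)·-0.254) / (5) = -1.461
  x3 = (0 - (3)·-0.974 - (-4)·-1.461) / (10) = -0.292

(-0.974, -1.461, -0.292)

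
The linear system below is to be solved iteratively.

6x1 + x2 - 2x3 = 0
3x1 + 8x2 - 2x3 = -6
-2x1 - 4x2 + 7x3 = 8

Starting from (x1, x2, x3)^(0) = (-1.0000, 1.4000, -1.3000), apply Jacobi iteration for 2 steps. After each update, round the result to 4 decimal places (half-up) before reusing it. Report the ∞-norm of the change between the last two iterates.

1.3357

Iteration 1:
  x1 = (0 - (1)·1.4000 - (-2)·-1.3000) / (6) = -0.6667
  x2 = (-6 - (3)·-1.0000 - (-2)·-1.3000) / (8) = -0.7000
  x3 = (8 - (-2)·-1.0000 - (-4)·1.4000) / (7) = 1.6571
Iteration 2:
  x1 = (0 - (1)·-0.7000 - (-2)·1.6571) / (6) = 0.6690
  x2 = (-6 - (3)·-0.6667 - (-2)·1.6571) / (8) = -0.0857
  x3 = (8 - (-2)·-0.6667 - (-4)·-0.7000) / (7) = 0.5524
Change: (1.3357, 0.6143, -1.1047) → max |·| = 1.3357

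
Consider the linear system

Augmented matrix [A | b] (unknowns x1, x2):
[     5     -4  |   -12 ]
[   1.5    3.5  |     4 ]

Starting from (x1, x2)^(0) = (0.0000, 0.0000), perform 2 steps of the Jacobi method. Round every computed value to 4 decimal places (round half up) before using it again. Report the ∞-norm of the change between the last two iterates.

1.0285

Iteration 1:
  x1 = (-12 - (-4)·0.0000) / (5) = -2.4000
  x2 = (4 - (1.5)·0.0000) / (3.5) = 1.1429
Iteration 2:
  x1 = (-12 - (-4)·1.1429) / (5) = -1.4857
  x2 = (4 - (1.5)·-2.4000) / (3.5) = 2.1714
Change: (0.9143, 1.0285) → max |·| = 1.0285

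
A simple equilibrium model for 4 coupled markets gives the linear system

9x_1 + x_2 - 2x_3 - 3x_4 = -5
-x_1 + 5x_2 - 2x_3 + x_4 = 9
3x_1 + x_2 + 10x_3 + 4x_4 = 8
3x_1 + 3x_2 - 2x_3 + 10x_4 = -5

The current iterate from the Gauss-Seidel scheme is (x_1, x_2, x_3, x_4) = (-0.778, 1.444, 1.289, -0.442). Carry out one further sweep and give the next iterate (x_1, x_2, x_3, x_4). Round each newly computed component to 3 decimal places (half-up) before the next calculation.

(-0.577, 2.289, 0.921, -0.829)

One sweep:
  x_1 = (-5 - (1)·1.444 - (-2)·1.289 - (-3)·-0.442) / (9) = -0.577
  x_2 = (9 - (-1)·-0.577 - (-2)·1.289 - (1)·-0.442) / (5) = 2.289
  x_3 = (8 - (3)·-0.577 - (1)·2.289 - (4)·-0.442) / (10) = 0.921
  x_4 = (-5 - (3)·-0.577 - (3)·2.289 - (-2)·0.921) / (10) = -0.829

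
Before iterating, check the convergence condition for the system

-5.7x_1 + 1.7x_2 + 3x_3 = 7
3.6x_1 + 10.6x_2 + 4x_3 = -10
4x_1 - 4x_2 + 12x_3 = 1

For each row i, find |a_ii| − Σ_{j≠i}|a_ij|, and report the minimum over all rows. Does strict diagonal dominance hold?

row 1: |-5.7| − (1.7+3) = 1
row 2: |10.6| − (3.6+4) = 3
row 3: |12| − (4+4) = 4
minimum over rows = 1 → strictly diagonally dominant (convergence guaranteed)

1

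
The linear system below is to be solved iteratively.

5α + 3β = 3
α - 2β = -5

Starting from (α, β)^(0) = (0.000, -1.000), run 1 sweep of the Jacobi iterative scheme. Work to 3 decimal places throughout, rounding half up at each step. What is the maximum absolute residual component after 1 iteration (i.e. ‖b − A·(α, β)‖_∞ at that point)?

10.500

Iteration 1:
  α = (3 - (3)·-1.000) / (5) = 1.200
  β = (-5 - (1)·0.000) / (-2) = 2.500
Residual b − A·x = (-10.500, -1.200); ∞-norm = 10.500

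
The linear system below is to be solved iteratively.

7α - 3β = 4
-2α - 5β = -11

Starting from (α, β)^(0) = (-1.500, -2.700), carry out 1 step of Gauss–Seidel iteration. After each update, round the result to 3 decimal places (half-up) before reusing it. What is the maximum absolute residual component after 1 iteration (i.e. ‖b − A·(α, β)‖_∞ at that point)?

Iteration 1:
  α = (4 - (-3)·-2.700) / (7) = -0.586
  β = (-11 - (-2)·-0.586) / (-5) = 2.434
Residual b − A·x = (15.404, -0.002); ∞-norm = 15.404

15.404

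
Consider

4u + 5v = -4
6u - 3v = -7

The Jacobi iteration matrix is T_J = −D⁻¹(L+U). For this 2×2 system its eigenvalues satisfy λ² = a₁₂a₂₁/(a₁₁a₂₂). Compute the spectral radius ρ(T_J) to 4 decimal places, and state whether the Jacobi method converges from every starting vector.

a₁₂a₂₁/(a₁₁a₂₂) = (5)·(6) / ((4)·(-3)) = -2.500000
ρ = √|-2.500000| = √2.500000 = 1.5811
ρ > 1, so Jacobi diverges

1.5811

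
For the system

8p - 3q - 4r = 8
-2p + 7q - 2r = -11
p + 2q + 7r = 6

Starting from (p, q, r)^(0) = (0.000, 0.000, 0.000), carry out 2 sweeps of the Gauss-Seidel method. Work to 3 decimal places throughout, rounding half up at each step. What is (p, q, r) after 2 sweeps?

(1.059, -0.960, 0.980)

Iteration 1:
  p = (8 - (-3)·0.000 - (-4)·0.000) / (8) = 1.000
  q = (-11 - (-2)·1.000 - (-2)·0.000) / (7) = -1.286
  r = (6 - (1)·1.000 - (2)·-1.286) / (7) = 1.082
Iteration 2:
  p = (8 - (-3)·-1.286 - (-4)·1.082) / (8) = 1.059
  q = (-11 - (-2)·1.059 - (-2)·1.082) / (7) = -0.960
  r = (6 - (1)·1.059 - (2)·-0.960) / (7) = 0.980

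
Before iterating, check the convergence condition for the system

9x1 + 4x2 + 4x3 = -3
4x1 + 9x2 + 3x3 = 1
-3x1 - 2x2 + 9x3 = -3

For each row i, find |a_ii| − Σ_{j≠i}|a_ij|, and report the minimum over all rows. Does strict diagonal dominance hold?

row 1: |9| − (4+4) = 1
row 2: |9| − (4+3) = 2
row 3: |9| − (3+2) = 4
minimum over rows = 1 → strictly diagonally dominant (convergence guaranteed)

1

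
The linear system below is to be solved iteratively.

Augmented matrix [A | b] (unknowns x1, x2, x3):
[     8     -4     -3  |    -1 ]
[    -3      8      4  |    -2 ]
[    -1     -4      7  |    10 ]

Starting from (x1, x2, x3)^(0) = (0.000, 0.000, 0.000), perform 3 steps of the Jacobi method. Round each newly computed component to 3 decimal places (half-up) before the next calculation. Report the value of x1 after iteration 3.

-0.155

Iteration 1:
  x1 = (-1 - (-4)·0.000 - (-3)·0.000) / (8) = -0.125
  x2 = (-2 - (-3)·0.000 - (4)·0.000) / (8) = -0.250
  x3 = (10 - (-1)·0.000 - (-4)·0.000) / (7) = 1.429
Iteration 2:
  x1 = (-1 - (-4)·-0.250 - (-3)·1.429) / (8) = 0.286
  x2 = (-2 - (-3)·-0.125 - (4)·1.429) / (8) = -1.011
  x3 = (10 - (-1)·-0.125 - (-4)·-0.250) / (7) = 1.268
Iteration 3:
  x1 = (-1 - (-4)·-1.011 - (-3)·1.268) / (8) = -0.155
  x2 = (-2 - (-3)·0.286 - (4)·1.268) / (8) = -0.777
  x3 = (10 - (-1)·0.286 - (-4)·-1.011) / (7) = 0.892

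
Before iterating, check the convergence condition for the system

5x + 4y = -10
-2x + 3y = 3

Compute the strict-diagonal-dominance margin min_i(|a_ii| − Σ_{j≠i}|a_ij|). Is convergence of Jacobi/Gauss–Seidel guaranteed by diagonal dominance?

row 1: |5| − (4) = 1
row 2: |3| − (2) = 1
minimum over rows = 1 → strictly diagonally dominant (convergence guaranteed)

1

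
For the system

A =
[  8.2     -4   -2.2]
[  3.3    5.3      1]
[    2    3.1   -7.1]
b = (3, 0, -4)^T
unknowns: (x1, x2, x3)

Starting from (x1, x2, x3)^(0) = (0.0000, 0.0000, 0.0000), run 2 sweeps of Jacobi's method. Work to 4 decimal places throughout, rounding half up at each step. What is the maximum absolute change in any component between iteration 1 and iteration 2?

Iteration 1:
  x1 = (3 - (-4)·0.0000 - (-2.2)·0.0000) / (8.2) = 0.3659
  x2 = (0 - (3.3)·0.0000 - (1)·0.0000) / (5.3) = 0.0000
  x3 = (-4 - (2)·0.0000 - (3.1)·0.0000) / (-7.1) = 0.5634
Iteration 2:
  x1 = (3 - (-4)·0.0000 - (-2.2)·0.5634) / (8.2) = 0.5170
  x2 = (0 - (3.3)·0.3659 - (1)·0.5634) / (5.3) = -0.3341
  x3 = (-4 - (2)·0.3659 - (3.1)·0.0000) / (-7.1) = 0.6665
Change: (0.1511, -0.3341, 0.1031) → max |·| = 0.3341

0.3341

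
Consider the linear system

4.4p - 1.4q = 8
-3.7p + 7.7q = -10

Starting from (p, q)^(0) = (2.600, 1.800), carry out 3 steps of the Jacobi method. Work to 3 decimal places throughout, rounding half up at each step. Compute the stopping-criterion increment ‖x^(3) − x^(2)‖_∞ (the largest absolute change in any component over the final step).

0.282

Iteration 1:
  p = (8 - (-1.4)·1.800) / (4.4) = 2.391
  q = (-10 - (-3.7)·2.600) / (7.7) = -0.049
Iteration 2:
  p = (8 - (-1.4)·-0.049) / (4.4) = 1.803
  q = (-10 - (-3.7)·2.391) / (7.7) = -0.150
Iteration 3:
  p = (8 - (-1.4)·-0.150) / (4.4) = 1.770
  q = (-10 - (-3.7)·1.803) / (7.7) = -0.432
Change: (-0.033, -0.282) → max |·| = 0.282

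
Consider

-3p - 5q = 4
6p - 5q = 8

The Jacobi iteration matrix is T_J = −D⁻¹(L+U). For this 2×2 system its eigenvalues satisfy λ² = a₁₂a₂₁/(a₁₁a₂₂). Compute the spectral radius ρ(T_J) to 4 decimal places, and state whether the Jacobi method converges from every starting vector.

a₁₂a₂₁/(a₁₁a₂₂) = (-5)·(6) / ((-3)·(-5)) = -2.000000
ρ = √|-2.000000| = √2.000000 = 1.4142
ρ > 1, so Jacobi diverges

1.4142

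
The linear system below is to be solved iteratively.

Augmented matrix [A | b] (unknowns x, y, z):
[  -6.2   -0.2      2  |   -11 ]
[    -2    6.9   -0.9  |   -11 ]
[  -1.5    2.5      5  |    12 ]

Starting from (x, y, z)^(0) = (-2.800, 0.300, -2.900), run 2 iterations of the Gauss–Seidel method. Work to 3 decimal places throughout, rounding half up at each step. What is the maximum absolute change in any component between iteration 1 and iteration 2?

Iteration 1:
  x = (-11 - (-0.2)·0.300 - (2)·-2.900) / (-6.2) = 0.829
  y = (-11 - (-2)·0.829 - (-0.9)·-2.900) / (6.9) = -1.732
  z = (12 - (-1.5)·0.829 - (2.5)·-1.732) / (5) = 3.515
Iteration 2:
  x = (-11 - (-0.2)·-1.732 - (2)·3.515) / (-6.2) = 2.964
  y = (-11 - (-2)·2.964 - (-0.9)·3.515) / (6.9) = -0.277
  z = (12 - (-1.5)·2.964 - (2.5)·-0.277) / (5) = 3.428
Change: (2.135, 1.455, -0.087) → max |·| = 2.135

2.135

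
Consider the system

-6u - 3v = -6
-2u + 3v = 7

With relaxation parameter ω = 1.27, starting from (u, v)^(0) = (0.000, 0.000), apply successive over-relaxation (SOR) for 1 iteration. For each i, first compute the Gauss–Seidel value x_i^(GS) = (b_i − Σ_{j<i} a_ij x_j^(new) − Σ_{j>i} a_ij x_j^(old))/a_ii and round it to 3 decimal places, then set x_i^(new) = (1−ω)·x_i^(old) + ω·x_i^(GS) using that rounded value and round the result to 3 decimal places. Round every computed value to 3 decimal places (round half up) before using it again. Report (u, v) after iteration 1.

(1.270, 4.039)

Iteration 1:
  u: GS value = (-6 - (-3)·0.000) / (-6) = 1.000;  u ← (1−ω)·0.000 + ω·1.000 = 1.270
  v: GS value = (7 - (-2)·1.270) / (3) = 3.180;  v ← (1−ω)·0.000 + ω·3.180 = 4.039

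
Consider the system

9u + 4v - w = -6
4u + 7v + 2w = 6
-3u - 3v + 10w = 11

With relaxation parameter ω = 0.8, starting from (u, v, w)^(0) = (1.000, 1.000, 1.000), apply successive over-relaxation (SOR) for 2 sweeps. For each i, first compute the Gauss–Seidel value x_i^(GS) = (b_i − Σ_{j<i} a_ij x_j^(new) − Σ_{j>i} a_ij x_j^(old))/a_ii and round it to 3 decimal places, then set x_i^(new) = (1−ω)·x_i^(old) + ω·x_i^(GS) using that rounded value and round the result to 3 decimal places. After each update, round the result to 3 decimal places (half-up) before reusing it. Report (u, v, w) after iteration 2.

(-0.882, 1.010, 1.142)

Iteration 1:
  u: GS value = (-6 - (4)·1.000 - (-1)·1.000) / (9) = -1.000;  u ← (1−ω)·1.000 + ω·-1.000 = -0.600
  v: GS value = (6 - (4)·-0.600 - (2)·1.000) / (7) = 0.914;  v ← (1−ω)·1.000 + ω·0.914 = 0.931
  w: GS value = (11 - (-3)·-0.600 - (-3)·0.931) / (10) = 1.199;  w ← (1−ω)·1.000 + ω·1.199 = 1.159
Iteration 2:
  u: GS value = (-6 - (4)·0.931 - (-1)·1.159) / (9) = -0.952;  u ← (1−ω)·-0.600 + ω·-0.952 = -0.882
  v: GS value = (6 - (4)·-0.882 - (2)·1.159) / (7) = 1.030;  v ← (1−ω)·0.931 + ω·1.030 = 1.010
  w: GS value = (11 - (-3)·-0.882 - (-3)·1.010) / (10) = 1.138;  w ← (1−ω)·1.159 + ω·1.138 = 1.142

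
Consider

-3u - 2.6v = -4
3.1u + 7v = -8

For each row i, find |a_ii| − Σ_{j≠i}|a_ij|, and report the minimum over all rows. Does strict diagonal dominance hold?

row 1: |-3| − (2.6) = 0.4
row 2: |7| − (3.1) = 3.9
minimum over rows = 0.4 → strictly diagonally dominant (convergence guaranteed)

0.4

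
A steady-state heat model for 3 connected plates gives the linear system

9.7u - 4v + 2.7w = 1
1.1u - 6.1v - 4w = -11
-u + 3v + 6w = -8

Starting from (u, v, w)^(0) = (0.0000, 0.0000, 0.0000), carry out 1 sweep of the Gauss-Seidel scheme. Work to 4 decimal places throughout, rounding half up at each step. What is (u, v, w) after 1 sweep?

(0.1031, 1.8219, -2.2271)

Iteration 1:
  u = (1 - (-4)·0.0000 - (2.7)·0.0000) / (9.7) = 0.1031
  v = (-11 - (1.1)·0.1031 - (-4)·0.0000) / (-6.1) = 1.8219
  w = (-8 - (-1)·0.1031 - (3)·1.8219) / (6) = -2.2271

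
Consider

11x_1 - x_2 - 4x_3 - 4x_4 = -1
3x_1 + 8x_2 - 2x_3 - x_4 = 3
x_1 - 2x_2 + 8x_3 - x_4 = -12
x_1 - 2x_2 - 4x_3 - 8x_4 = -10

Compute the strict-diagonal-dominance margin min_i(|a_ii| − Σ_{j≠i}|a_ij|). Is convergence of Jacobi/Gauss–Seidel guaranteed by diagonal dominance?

row 1: |11| − (1+4+4) = 2
row 2: |8| − (3+2+1) = 2
row 3: |8| − (1+2+1) = 4
row 4: |-8| − (1+2+4) = 1
minimum over rows = 1 → strictly diagonally dominant (convergence guaranteed)

1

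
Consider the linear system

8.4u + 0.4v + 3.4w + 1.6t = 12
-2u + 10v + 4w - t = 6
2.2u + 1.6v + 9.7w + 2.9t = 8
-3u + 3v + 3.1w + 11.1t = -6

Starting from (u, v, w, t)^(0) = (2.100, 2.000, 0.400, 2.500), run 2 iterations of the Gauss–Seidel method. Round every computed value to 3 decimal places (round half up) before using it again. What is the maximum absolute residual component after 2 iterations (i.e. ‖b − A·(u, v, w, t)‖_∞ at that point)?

2.711

Iteration 1:
  u = (12 - (0.4)·2.000 - (3.4)·0.400 - (1.6)·2.500) / (8.4) = 0.695
  v = (6 - (-2)·0.695 - (4)·0.400 - (-1)·2.500) / (10) = 0.829
  w = (8 - (2.2)·0.695 - (1.6)·0.829 - (2.9)·2.500) / (9.7) = -0.217
  t = (-6 - (-3)·0.695 - (3)·0.829 - (3.1)·-0.217) / (11.1) = -0.516
Iteration 2:
  u = (12 - (0.4)·0.829 - (3.4)·-0.217 - (1.6)·-0.516) / (8.4) = 1.575
  v = (6 - (-2)·1.575 - (4)·-0.217 - (-1)·-0.516) / (10) = 0.950
  w = (8 - (2.2)·1.575 - (1.6)·0.950 - (2.9)·-0.516) / (9.7) = 0.465
  t = (-6 - (-3)·1.575 - (3)·0.950 - (3.1)·0.465) / (11.1) = -0.501
Residual b − A·x = (-2.389, -2.711, -0.043, -0.005); ∞-norm = 2.711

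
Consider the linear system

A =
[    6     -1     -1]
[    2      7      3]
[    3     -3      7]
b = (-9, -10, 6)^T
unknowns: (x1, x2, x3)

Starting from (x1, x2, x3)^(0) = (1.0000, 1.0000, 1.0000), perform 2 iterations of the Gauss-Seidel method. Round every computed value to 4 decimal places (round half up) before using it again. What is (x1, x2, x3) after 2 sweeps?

(-1.6366, -1.2627, 1.0174)

Iteration 1:
  x1 = (-9 - (-1)·1.0000 - (-1)·1.0000) / (6) = -1.1667
  x2 = (-10 - (2)·-1.1667 - (3)·1.0000) / (7) = -1.5238
  x3 = (6 - (3)·-1.1667 - (-3)·-1.5238) / (7) = 0.7041
Iteration 2:
  x1 = (-9 - (-1)·-1.5238 - (-1)·0.7041) / (6) = -1.6366
  x2 = (-10 - (2)·-1.6366 - (3)·0.7041) / (7) = -1.2627
  x3 = (6 - (3)·-1.6366 - (-3)·-1.2627) / (7) = 1.0174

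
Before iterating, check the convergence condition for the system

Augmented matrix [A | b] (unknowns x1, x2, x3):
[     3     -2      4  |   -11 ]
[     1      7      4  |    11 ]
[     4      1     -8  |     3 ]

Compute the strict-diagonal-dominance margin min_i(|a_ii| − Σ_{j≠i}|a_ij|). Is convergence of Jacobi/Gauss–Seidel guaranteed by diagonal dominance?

-3

row 1: |3| − (2+4) = -3
row 2: |7| − (1+4) = 2
row 3: |-8| − (4+1) = 3
minimum over rows = -3 → not strictly diagonally dominant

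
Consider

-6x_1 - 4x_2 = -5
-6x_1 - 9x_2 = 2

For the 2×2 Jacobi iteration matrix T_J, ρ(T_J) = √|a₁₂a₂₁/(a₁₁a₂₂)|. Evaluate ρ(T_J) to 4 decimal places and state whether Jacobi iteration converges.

0.6667

a₁₂a₂₁/(a₁₁a₂₂) = (-4)·(-6) / ((-6)·(-9)) = 0.444444
ρ = √|0.444444| = √0.444444 = 0.6667
ρ < 1, so Jacobi converges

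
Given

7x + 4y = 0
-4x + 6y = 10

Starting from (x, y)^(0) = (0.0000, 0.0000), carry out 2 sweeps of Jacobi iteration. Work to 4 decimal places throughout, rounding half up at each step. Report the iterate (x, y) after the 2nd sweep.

Iteration 1:
  x = (0 - (4)·0.0000) / (7) = 0.0000
  y = (10 - (-4)·0.0000) / (6) = 1.6667
Iteration 2:
  x = (0 - (4)·1.6667) / (7) = -0.9524
  y = (10 - (-4)·0.0000) / (6) = 1.6667

(-0.9524, 1.6667)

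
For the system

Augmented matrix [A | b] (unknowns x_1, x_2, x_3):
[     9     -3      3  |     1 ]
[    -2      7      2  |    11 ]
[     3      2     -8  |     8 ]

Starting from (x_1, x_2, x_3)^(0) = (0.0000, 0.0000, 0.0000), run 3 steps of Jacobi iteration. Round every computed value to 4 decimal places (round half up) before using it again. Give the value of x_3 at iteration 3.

Iteration 1:
  x_1 = (1 - (-3)·0.0000 - (3)·0.0000) / (9) = 0.1111
  x_2 = (11 - (-2)·0.0000 - (2)·0.0000) / (7) = 1.5714
  x_3 = (8 - (3)·0.0000 - (2)·0.0000) / (-8) = -1.0000
Iteration 2:
  x_1 = (1 - (-3)·1.5714 - (3)·-1.0000) / (9) = 0.9682
  x_2 = (11 - (-2)·0.1111 - (2)·-1.0000) / (7) = 1.8889
  x_3 = (8 - (3)·0.1111 - (2)·1.5714) / (-8) = -0.5655
Iteration 3:
  x_1 = (1 - (-3)·1.8889 - (3)·-0.5655) / (9) = 0.9292
  x_2 = (11 - (-2)·0.9682 - (2)·-0.5655) / (7) = 2.0096
  x_3 = (8 - (3)·0.9682 - (2)·1.8889) / (-8) = -0.1647

-0.1647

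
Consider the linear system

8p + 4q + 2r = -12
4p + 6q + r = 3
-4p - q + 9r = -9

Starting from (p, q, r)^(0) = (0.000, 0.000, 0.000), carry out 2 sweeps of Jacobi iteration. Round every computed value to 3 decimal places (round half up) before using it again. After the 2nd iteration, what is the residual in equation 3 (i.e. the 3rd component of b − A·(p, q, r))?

Iteration 1:
  p = (-12 - (4)·0.000 - (2)·0.000) / (8) = -1.500
  q = (3 - (4)·0.000 - (1)·0.000) / (6) = 0.500
  r = (-9 - (-4)·0.000 - (-1)·0.000) / (9) = -1.000
Iteration 2:
  p = (-12 - (4)·0.500 - (2)·-1.000) / (8) = -1.500
  q = (3 - (4)·-1.500 - (1)·-1.000) / (6) = 1.667
  r = (-9 - (-4)·-1.500 - (-1)·0.500) / (9) = -1.611
Residual b − A·x = (-3.446, 0.609, 1.166)

1.166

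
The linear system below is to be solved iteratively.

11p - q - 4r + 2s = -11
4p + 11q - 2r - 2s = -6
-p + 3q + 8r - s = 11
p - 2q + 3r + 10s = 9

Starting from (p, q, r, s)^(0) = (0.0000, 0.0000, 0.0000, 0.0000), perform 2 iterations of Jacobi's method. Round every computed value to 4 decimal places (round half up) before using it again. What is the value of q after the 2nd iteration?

Iteration 1:
  p = (-11 - (-1)·0.0000 - (-4)·0.0000 - (2)·0.0000) / (11) = -1.0000
  q = (-6 - (4)·0.0000 - (-2)·0.0000 - (-2)·0.0000) / (11) = -0.5455
  r = (11 - (-1)·0.0000 - (3)·0.0000 - (-1)·0.0000) / (8) = 1.3750
  s = (9 - (1)·0.0000 - (-2)·0.0000 - (3)·0.0000) / (10) = 0.9000
Iteration 2:
  p = (-11 - (-1)·-0.5455 - (-4)·1.3750 - (2)·0.9000) / (11) = -0.7132
  q = (-6 - (4)·-1.0000 - (-2)·1.3750 - (-2)·0.9000) / (11) = 0.2318
  r = (11 - (-1)·-1.0000 - (3)·-0.5455 - (-1)·0.9000) / (8) = 1.5671
  s = (9 - (1)·-1.0000 - (-2)·-0.5455 - (3)·1.3750) / (10) = 0.4784

0.2318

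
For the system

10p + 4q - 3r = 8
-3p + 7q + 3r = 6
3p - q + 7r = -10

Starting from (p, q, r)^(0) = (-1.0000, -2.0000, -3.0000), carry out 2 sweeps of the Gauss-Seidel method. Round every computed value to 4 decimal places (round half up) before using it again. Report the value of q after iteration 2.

1.1951

Iteration 1:
  p = (8 - (4)·-2.0000 - (-3)·-3.0000) / (10) = 0.7000
  q = (6 - (-3)·0.7000 - (3)·-3.0000) / (7) = 2.4429
  r = (-10 - (3)·0.7000 - (-1)·2.4429) / (7) = -1.3796
Iteration 2:
  p = (8 - (4)·2.4429 - (-3)·-1.3796) / (10) = -0.5910
  q = (6 - (-3)·-0.5910 - (3)·-1.3796) / (7) = 1.1951
  r = (-10 - (3)·-0.5910 - (-1)·1.1951) / (7) = -1.0046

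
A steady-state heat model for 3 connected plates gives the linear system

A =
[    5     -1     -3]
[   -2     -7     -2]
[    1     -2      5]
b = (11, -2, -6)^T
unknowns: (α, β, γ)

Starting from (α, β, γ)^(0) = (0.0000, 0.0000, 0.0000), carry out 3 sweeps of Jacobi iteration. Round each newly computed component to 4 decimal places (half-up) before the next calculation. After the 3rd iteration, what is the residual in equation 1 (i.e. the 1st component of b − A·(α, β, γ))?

Iteration 1:
  α = (11 - (-1)·0.0000 - (-3)·0.0000) / (5) = 2.2000
  β = (-2 - (-2)·0.0000 - (-2)·0.0000) / (-7) = 0.2857
  γ = (-6 - (1)·0.0000 - (-2)·0.0000) / (5) = -1.2000
Iteration 2:
  α = (11 - (-1)·0.2857 - (-3)·-1.2000) / (5) = 1.5371
  β = (-2 - (-2)·2.2000 - (-2)·-1.2000) / (-7) = 0.0000
  γ = (-6 - (1)·2.2000 - (-2)·0.2857) / (5) = -1.5257
Iteration 3:
  α = (11 - (-1)·0.0000 - (-3)·-1.5257) / (5) = 1.2846
  β = (-2 - (-2)·1.5371 - (-2)·-1.5257) / (-7) = 0.2825
  γ = (-6 - (1)·1.5371 - (-2)·0.0000) / (5) = -1.5074
Residual b − A·x = (0.3373, -0.4681, 0.8174)

0.3373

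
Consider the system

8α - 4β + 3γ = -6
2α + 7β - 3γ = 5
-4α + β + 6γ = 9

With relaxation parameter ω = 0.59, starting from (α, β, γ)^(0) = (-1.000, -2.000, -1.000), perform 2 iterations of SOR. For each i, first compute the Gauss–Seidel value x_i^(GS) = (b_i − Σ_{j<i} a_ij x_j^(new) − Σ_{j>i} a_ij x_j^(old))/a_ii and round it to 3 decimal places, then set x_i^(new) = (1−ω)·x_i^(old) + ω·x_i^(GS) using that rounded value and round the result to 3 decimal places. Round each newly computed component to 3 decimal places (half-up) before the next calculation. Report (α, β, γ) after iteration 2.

(-1.083, 0.431, 0.432)

Iteration 1:
  α: GS value = (-6 - (-4)·-2.000 - (3)·-1.000) / (8) = -1.375;  α ← (1−ω)·-1.000 + ω·-1.375 = -1.221
  β: GS value = (5 - (2)·-1.221 - (-3)·-1.000) / (7) = 0.635;  β ← (1−ω)·-2.000 + ω·0.635 = -0.445
  γ: GS value = (9 - (-4)·-1.221 - (1)·-0.445) / (6) = 0.760;  γ ← (1−ω)·-1.000 + ω·0.760 = 0.038
Iteration 2:
  α: GS value = (-6 - (-4)·-0.445 - (3)·0.038) / (8) = -0.987;  α ← (1−ω)·-1.221 + ω·-0.987 = -1.083
  β: GS value = (5 - (2)·-1.083 - (-3)·0.038) / (7) = 1.040;  β ← (1−ω)·-0.445 + ω·1.040 = 0.431
  γ: GS value = (9 - (-4)·-1.083 - (1)·0.431) / (6) = 0.706;  γ ← (1−ω)·0.038 + ω·0.706 = 0.432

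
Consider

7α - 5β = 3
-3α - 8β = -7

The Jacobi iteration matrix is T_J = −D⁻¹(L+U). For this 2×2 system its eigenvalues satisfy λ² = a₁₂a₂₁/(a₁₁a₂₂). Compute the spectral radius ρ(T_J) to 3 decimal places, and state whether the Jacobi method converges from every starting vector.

0.518

a₁₂a₂₁/(a₁₁a₂₂) = (-5)·(-3) / ((7)·(-8)) = -0.267857
ρ = √|-0.267857| = √0.267857 = 0.518
ρ < 1, so Jacobi converges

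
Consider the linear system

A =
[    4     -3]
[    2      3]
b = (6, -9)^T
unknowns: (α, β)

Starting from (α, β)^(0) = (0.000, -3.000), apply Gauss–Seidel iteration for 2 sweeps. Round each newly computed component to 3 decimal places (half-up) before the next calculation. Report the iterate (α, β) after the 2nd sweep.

(-0.375, -2.750)

Iteration 1:
  α = (6 - (-3)·-3.000) / (4) = -0.750
  β = (-9 - (2)·-0.750) / (3) = -2.500
Iteration 2:
  α = (6 - (-3)·-2.500) / (4) = -0.375
  β = (-9 - (2)·-0.375) / (3) = -2.750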